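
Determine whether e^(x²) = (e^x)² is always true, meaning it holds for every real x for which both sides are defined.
No, this is NOT an identity.

Claim: e^(x²) = (e^x)².
Test a specific point where both sides are defined: x = 3.
LHS = e^(x²) ≈ 8103.0839
RHS = (e^x)² ≈ 403.4288
Since 8103.0839 ≠ 403.4288, the equation fails at this point, so it cannot hold for every real x for which both sides are defined.
(e^x)² = e^(2x), and 2x ≠ x² in general.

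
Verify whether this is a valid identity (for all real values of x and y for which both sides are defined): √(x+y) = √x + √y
Claim: √(x+y) = √x + √y.
Test a specific point where both sides are defined: x = 5, y = 5.
LHS = √(x+y) ≈ 3.1623
RHS = √x + √y ≈ 4.4721
Since 3.1623 ≠ 4.4721, the equation fails at this point, so it cannot hold for all real values of x and y for which both sides are defined.
Squaring the right side gives x + 2√(xy) + y, not x + y.

Conclusion: No, this is NOT an identity.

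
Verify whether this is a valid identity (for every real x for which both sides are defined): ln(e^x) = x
Claim: ln(e^x) = x.
Reasoning: ln is the inverse of the exponential: ln(e^x) asks for the exponent p with e^p = e^x, and since e^p is one-to-one that exponent is p = x.
So the two sides agree for every real x for which both sides are defined.

Conclusion: Yes, this is an identity.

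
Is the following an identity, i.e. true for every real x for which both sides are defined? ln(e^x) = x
Claim: ln(e^x) = x.
Reasoning: ln is the inverse of the exponential: ln(e^x) asks for the exponent p with e^p = e^x, and since e^p is one-to-one that exponent is p = x.
So the two sides agree for every real x for which both sides are defined.

Conclusion: Yes, this is an identity.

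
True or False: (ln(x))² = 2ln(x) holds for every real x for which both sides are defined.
Claim: (ln(x))² = 2ln(x).
Test a specific point where both sides are defined: x = 3.
LHS = (ln(x))² ≈ 1.2069
RHS = 2ln(x) ≈ 2.1972
Since 1.2069 ≠ 2.1972, the equation fails at this point, so it cannot hold for every real x for which both sides are defined.
2ln(x) equals ln(x²), which is not the same as (ln x)².

Conclusion: False.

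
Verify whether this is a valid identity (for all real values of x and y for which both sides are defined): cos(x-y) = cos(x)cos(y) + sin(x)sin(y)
Yes, this is an identity.

Claim: cos(x-y) = cos(x)cos(y) + sin(x)sin(y).
Reasoning: Replace y by -y in cos(x+y) = cos(x)cos(y) - sin(x)sin(y) and use cos(-y) = cos(y), sin(-y) = -sin(y): cos(x-y) = cos(x)cos(y) + sin(x)sin(y).
So the two sides agree for all real values of x and y for which both sides are defined.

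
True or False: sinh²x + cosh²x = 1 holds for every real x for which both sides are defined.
False.

Claim: sinh²x + cosh²x = 1.
Test a specific point where both sides are defined: x = 2.
LHS = sinh²x + cosh²x ≈ 27.3082
RHS = 1 ≈ 1.0000
Since 27.3082 ≠ 1.0000, the equation fails at this point, so it cannot hold for every real x for which both sides are defined.
The correct hyperbolic identity is cosh²x - sinh²x = 1 (a difference); the sum sinh²x + cosh²x equals cosh(2x).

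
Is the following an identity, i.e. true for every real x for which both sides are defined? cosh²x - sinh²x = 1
Yes, this is an identity.

Claim: cosh²x - sinh²x = 1.
Reasoning: With cosh(x) = (e^x + e^-x)/2 and sinh(x) = (e^x - e^-x)/2: cosh²x = (e^(2x) + 2 + e^(-2x))/4 and sinh²x = (e^(2x) - 2 + e^(-2x))/4. Subtracting leaves 4/4 = 1.
So the two sides agree for every real x for which both sides are defined.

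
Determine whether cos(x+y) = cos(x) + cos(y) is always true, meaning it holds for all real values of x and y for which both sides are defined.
Claim: cos(x+y) = cos(x) + cos(y).
Test a specific point where both sides are defined: x = π/6, y = 2π/3.
LHS = cos(x+y) ≈ -0.8660
RHS = cos(x) + cos(y) ≈ 0.3660
Since -0.8660 ≠ 0.3660, the equation fails at this point, so it cannot hold for all real values of x and y for which both sides are defined.
The correct expansion is cos(x+y) = cos(x)cos(y) - sin(x)sin(y); cosine is not additive.

Conclusion: No, this is NOT an identity.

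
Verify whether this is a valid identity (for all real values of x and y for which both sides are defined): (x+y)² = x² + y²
Claim: (x+y)² = x² + y².
Test a specific point where both sides are defined: x = -1, y = 2.
LHS = (x+y)² ≈ 1.0000
RHS = x² + y² ≈ 5.0000
Since 1.0000 ≠ 5.0000, the equation fails at this point, so it cannot hold for all real values of x and y for which both sides are defined.
The correct expansion is (x+y)² = x² + 2xy + y²; the cross term 2xy is missing.

Conclusion: No, this is NOT an identity.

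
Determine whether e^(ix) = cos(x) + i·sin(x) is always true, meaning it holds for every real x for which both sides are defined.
Claim: e^(ix) = cos(x) + i·sin(x).
Reasoning: Euler's formula. Expand e^(ix) = Σ (ix)^k / k!. Since i² = -1, the even-k terms are Σ (-1)^m x^(2m)/(2m)! = cos(x) and the odd-k terms are i · Σ (-1)^m x^(2m+1)/(2m+1)! = i·sin(x).
So the two sides agree for every real x for which both sides are defined.

Conclusion: Yes, this is an identity.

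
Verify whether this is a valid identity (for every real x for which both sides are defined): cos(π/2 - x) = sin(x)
Yes, this is an identity.

Claim: cos(π/2 - x) = sin(x).
Reasoning: Use cos(u - v) = cos(u)cos(v) + sin(u)sin(v) with u = π/2, v = x: cos(π/2)cos(x) + sin(π/2)sin(x) = 0·cos(x) + 1·sin(x) = sin(x).
So the two sides agree for every real x for which both sides are defined.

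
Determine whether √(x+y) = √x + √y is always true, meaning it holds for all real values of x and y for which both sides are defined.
No, this is NOT an identity.

Claim: √(x+y) = √x + √y.
Test a specific point where both sides are defined: x = 3/2, y = 5.
LHS = √(x+y) ≈ 2.5495
RHS = √x + √y ≈ 3.4608
Since 2.5495 ≠ 3.4608, the equation fails at this point, so it cannot hold for all real values of x and y for which both sides are defined.
Squaring the right side gives x + 2√(xy) + y, not x + y.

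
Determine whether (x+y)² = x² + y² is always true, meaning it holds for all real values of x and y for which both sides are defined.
No, this is NOT an identity.

Claim: (x+y)² = x² + y².
Test a specific point where both sides are defined: x = 1, y = -1.
LHS = (x+y)² ≈ 0.0000
RHS = x² + y² ≈ 2.0000
Since 0.0000 ≠ 2.0000, the equation fails at this point, so it cannot hold for all real values of x and y for which both sides are defined.
The correct expansion is (x+y)² = x² + 2xy + y²; the cross term 2xy is missing.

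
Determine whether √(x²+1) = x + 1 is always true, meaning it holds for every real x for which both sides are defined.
Claim: √(x²+1) = x + 1.
Test a specific point where both sides are defined: x = 2.
LHS = √(x²+1) ≈ 2.2361
RHS = x + 1 ≈ 3.0000
Since 2.2361 ≠ 3.0000, the equation fails at this point, so it cannot hold for every real x for which both sides are defined.
(x+1)² = x² + 2x + 1 ≠ x² + 1 unless x = 0.

Conclusion: No, this is NOT an identity.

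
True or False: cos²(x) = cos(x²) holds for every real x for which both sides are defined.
False.

Claim: cos²(x) = cos(x²).
Test a specific point where both sides are defined: x = π.
LHS = cos²(x) ≈ 1.0000
RHS = cos(x²) ≈ -0.9027
Since 1.0000 ≠ -0.9027, the equation fails at this point, so it cannot hold for every real x for which both sides are defined.
cos²(x) means (cos x)², squaring the output; cos(x²) squares the input. These are different functions.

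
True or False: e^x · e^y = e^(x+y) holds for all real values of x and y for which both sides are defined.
True.

Claim: e^x · e^y = e^(x+y).
Reasoning: This is the law of exponents for a common base: multiplying powers adds exponents. E.g. from the series, (Σ x^j/j!)(Σ y^k/k!) = Σ_m (Σ_{j+k=m} x^j y^k/(j!k!)) = Σ_m (x+y)^m/m! by the binomial theorem.
So the two sides agree for all real values of x and y for which both sides are defined.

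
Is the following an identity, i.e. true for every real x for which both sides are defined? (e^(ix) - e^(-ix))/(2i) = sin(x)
Claim: (e^(ix) - e^(-ix))/(2i) = sin(x).
Reasoning: By Euler's formula e^(ix) = cos(x) + i·sin(x) and e^(-ix) = cos(x) - i·sin(x). Subtracting cancels the cosine terms: e^(ix) - e^(-ix) = 2i·sin(x); divide by 2i.
So the two sides agree for every real x for which both sides are defined.

Conclusion: Yes, this is an identity.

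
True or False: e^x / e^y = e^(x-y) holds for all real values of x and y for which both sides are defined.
True.

Claim: e^x / e^y = e^(x-y).
Reasoning: 1/e^y = e^(-y), so e^x / e^y = e^x · e^(-y) = e^(x + (-y)) = e^(x-y) by the product rule for exponents.
So the two sides agree for all real values of x and y for which both sides are defined.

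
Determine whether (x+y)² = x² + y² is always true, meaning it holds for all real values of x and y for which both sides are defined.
No, this is NOT an identity.

Claim: (x+y)² = x² + y².
Test a specific point where both sides are defined: x = 5, y = 3/2.
LHS = (x+y)² ≈ 42.2500
RHS = x² + y² ≈ 27.2500
Since 42.2500 ≠ 27.2500, the equation fails at this point, so it cannot hold for all real values of x and y for which both sides are defined.
The correct expansion is (x+y)² = x² + 2xy + y²; the cross term 2xy is missing.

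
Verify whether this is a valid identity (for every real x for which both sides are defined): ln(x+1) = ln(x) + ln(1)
Claim: ln(x+1) = ln(x) + ln(1).
Test a specific point where both sides are defined: x = 5.
LHS = ln(x+1) ≈ 1.7918
RHS = ln(x) + ln(1) ≈ 1.6094
Since 1.7918 ≠ 1.6094, the equation fails at this point, so it cannot hold for every real x for which both sides are defined.
ln(1) = 0, so the right side is just ln(x), which differs from ln(x+1).

Conclusion: No, this is NOT an identity.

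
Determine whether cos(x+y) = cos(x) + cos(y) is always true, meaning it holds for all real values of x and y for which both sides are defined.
Claim: cos(x+y) = cos(x) + cos(y).
Test a specific point where both sides are defined: x = 3π/4, y = -π/6.
LHS = cos(x+y) ≈ -0.2588
RHS = cos(x) + cos(y) ≈ 0.1589
Since -0.2588 ≠ 0.1589, the equation fails at this point, so it cannot hold for all real values of x and y for which both sides are defined.
The correct expansion is cos(x+y) = cos(x)cos(y) - sin(x)sin(y); cosine is not additive.

Conclusion: No, this is NOT an identity.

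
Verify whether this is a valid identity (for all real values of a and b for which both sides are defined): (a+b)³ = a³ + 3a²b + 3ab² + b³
Yes, this is an identity.

Claim: (a+b)³ = a³ + 3a²b + 3ab² + b³.
Reasoning: (a+b)³ = (a+b)(a+b)² = (a+b)(a² + 2ab + b²) = a³ + 2a²b + ab² + a²b + 2ab² + b³ = a³ + 3a²b + 3ab² + b³.
So the two sides agree for all real values of a and b for which both sides are defined.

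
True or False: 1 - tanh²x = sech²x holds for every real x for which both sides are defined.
True.

Claim: 1 - tanh²x = sech²x.
Reasoning: Divide cosh²x - sinh²x = 1 through by cosh²x (never zero): 1 - tanh²x = 1/cosh²x = sech²x.
So the two sides agree for every real x for which both sides are defined.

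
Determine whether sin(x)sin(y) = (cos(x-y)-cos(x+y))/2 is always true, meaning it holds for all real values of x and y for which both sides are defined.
Yes, this is an identity.

Claim: sin(x)sin(y) = (cos(x-y)-cos(x+y))/2.
Reasoning: cos(x-y) = cos(x)cos(y) + sin(x)sin(y) and cos(x+y) = cos(x)cos(y) - sin(x)sin(y). Subtracting, cos(x-y) - cos(x+y) = 2sin(x)sin(y); divide by 2.
So the two sides agree for all real values of x and y for which both sides are defined.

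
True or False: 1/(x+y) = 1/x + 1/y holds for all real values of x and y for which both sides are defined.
Claim: 1/(x+y) = 1/x + 1/y.
Test a specific point where both sides are defined: x = 2, y = -1.
LHS = 1/(x+y) ≈ 1.0000
RHS = 1/x + 1/y ≈ -0.5000
Since 1.0000 ≠ -0.5000, the equation fails at this point, so it cannot hold for all real values of x and y for which both sides are defined.
1/x + 1/y = (x+y)/(xy), which is not 1/(x+y).

Conclusion: False.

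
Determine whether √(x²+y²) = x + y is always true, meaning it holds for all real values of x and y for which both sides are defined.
Claim: √(x²+y²) = x + y.
Test a specific point where both sides are defined: x = 4, y = 3.
LHS = √(x²+y²) ≈ 5.0000
RHS = x + y ≈ 7.0000
Since 5.0000 ≠ 7.0000, the equation fails at this point, so it cannot hold for all real values of x and y for which both sides are defined.
(x+y)² = x² + 2xy + y², not x² + y², so the square root does not split this way.

Conclusion: No, this is NOT an identity.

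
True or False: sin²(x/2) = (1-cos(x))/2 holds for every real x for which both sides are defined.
True.

Claim: sin²(x/2) = (1-cos(x))/2.
Reasoning: Use cos(2θ) = 1 - 2sin²θ with θ = x/2: cos(x) = 1 - 2sin²(x/2). Solving for sin²(x/2) gives (1 - cos(x))/2.
So the two sides agree for every real x for which both sides are defined.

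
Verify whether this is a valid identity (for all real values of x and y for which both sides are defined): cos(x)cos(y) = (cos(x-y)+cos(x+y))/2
Yes, this is an identity.

Claim: cos(x)cos(y) = (cos(x-y)+cos(x+y))/2.
Reasoning: cos(x-y) = cos(x)cos(y) + sin(x)sin(y) and cos(x+y) = cos(x)cos(y) - sin(x)sin(y). Adding, cos(x-y) + cos(x+y) = 2cos(x)cos(y); divide by 2.
So the two sides agree for all real values of x and y for which both sides are defined.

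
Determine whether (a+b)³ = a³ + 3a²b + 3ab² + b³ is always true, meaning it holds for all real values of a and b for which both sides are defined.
Claim: (a+b)³ = a³ + 3a²b + 3ab² + b³.
Reasoning: (a+b)³ = (a+b)(a+b)² = (a+b)(a² + 2ab + b²) = a³ + 2a²b + ab² + a²b + 2ab² + b³ = a³ + 3a²b + 3ab² + b³.
So the two sides agree for all real values of a and b for which both sides are defined.

Conclusion: Yes, this is an identity.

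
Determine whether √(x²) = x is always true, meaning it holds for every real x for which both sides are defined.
No, this is NOT an identity.

Claim: √(x²) = x.
Test a specific point where both sides are defined: x = -1.
LHS = √(x²) ≈ 1.0000
RHS = x ≈ -1.0000
Since 1.0000 ≠ -1.0000, the equation fails at this point, so it cannot hold for every real x for which both sides are defined.
√(x²) = |x|, which differs from x whenever x < 0 (both sides are defined for every real x).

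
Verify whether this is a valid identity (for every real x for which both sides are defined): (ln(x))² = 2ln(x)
Claim: (ln(x))² = 2ln(x).
Test a specific point where both sides are defined: x = 1/2.
LHS = (ln(x))² ≈ 0.4805
RHS = 2ln(x) ≈ -1.3863
Since 0.4805 ≠ -1.3863, the equation fails at this point, so it cannot hold for every real x for which both sides are defined.
2ln(x) equals ln(x²), which is not the same as (ln x)².

Conclusion: No, this is NOT an identity.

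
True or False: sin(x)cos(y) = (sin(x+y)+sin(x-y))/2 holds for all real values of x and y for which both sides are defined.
True.

Claim: sin(x)cos(y) = (sin(x+y)+sin(x-y))/2.
Reasoning: sin(x+y) = sin(x)cos(y) + cos(x)sin(y) and sin(x-y) = sin(x)cos(y) - cos(x)sin(y). Adding, sin(x+y) + sin(x-y) = 2sin(x)cos(y); divide by 2.
So the two sides agree for all real values of x and y for which both sides are defined.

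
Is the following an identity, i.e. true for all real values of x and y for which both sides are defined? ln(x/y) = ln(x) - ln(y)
Yes, this is an identity.

Claim: ln(x/y) = ln(x) - ln(y).
Reasoning: Both sides are simultaneously defined only when x, y > 0. Write x = e^p, y = e^q. Then x/y = e^(p-q), so ln(x/y) = p - q = ln(x) - ln(y).
So the two sides agree for all real values of x and y for which both sides are defined.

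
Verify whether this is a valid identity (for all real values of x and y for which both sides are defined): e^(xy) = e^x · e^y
No, this is NOT an identity.

Claim: e^(xy) = e^x · e^y.
Test a specific point where both sides are defined: x = 2, y = 3.
LHS = e^(xy) ≈ 403.4288
RHS = e^x · e^y ≈ 148.4132
Since 403.4288 ≠ 148.4132, the equation fails at this point, so it cannot hold for all real values of x and y for which both sides are defined.
e^x · e^y = e^(x+y), not e^(xy).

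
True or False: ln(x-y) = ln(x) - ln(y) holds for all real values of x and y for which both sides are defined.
Claim: ln(x-y) = ln(x) - ln(y).
Test a specific point where both sides are defined: x = 5, y = 4.
LHS = ln(x-y) ≈ 0.0000
RHS = ln(x) - ln(y) ≈ 0.2231
Since 0.0000 ≠ 0.2231, the equation fails at this point, so it cannot hold for all real values of x and y for which both sides are defined.
ln(x) - ln(y) = ln(x/y), not ln(x-y).

Conclusion: False.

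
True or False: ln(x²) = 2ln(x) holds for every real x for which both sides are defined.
True.

Claim: ln(x²) = 2ln(x).
Reasoning: The right side requires x > 0. For x > 0, x² = (e^(ln x))² = e^(2ln x), so ln(x²) = 2ln(x). (For x < 0 the right side is undefined, so those values are outside the claim.)
So the two sides agree for every real x for which both sides are defined.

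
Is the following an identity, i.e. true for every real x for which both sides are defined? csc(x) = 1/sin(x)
Yes, this is an identity.

Claim: csc(x) = 1/sin(x).
Reasoning: csc(x) is by definition the reciprocal of sin(x), wherever sin(x) ≠ 0.
So the two sides agree for every real x for which both sides are defined.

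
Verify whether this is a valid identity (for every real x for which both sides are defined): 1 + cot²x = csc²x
Claim: 1 + cot²x = csc²x.
Reasoning: Start from sin²x + cos²x = 1 and divide every term by sin²x (allowed wherever cot x and csc x are defined): 1 + cot²x = 1/sin²x = csc²x.
So the two sides agree for every real x for which both sides are defined.

Conclusion: Yes, this is an identity.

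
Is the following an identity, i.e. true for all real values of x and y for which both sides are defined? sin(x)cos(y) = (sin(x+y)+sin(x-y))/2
Claim: sin(x)cos(y) = (sin(x+y)+sin(x-y))/2.
Reasoning: sin(x+y) = sin(x)cos(y) + cos(x)sin(y) and sin(x-y) = sin(x)cos(y) - cos(x)sin(y). Adding, sin(x+y) + sin(x-y) = 2sin(x)cos(y); divide by 2.
So the two sides agree for all real values of x and y for which both sides are defined.

Conclusion: Yes, this is an identity.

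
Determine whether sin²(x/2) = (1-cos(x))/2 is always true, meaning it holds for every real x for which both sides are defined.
Yes, this is an identity.

Claim: sin²(x/2) = (1-cos(x))/2.
Reasoning: Use cos(2θ) = 1 - 2sin²θ with θ = x/2: cos(x) = 1 - 2sin²(x/2). Solving for sin²(x/2) gives (1 - cos(x))/2.
So the two sides agree for every real x for which both sides are defined.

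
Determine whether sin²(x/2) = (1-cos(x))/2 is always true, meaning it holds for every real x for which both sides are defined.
Claim: sin²(x/2) = (1-cos(x))/2.
Reasoning: Use cos(2θ) = 1 - 2sin²θ with θ = x/2: cos(x) = 1 - 2sin²(x/2). Solving for sin²(x/2) gives (1 - cos(x))/2.
So the two sides agree for every real x for which both sides are defined.

Conclusion: Yes, this is an identity.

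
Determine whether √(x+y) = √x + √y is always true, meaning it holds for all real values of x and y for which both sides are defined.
Claim: √(x+y) = √x + √y.
Test a specific point where both sides are defined: x = 2, y = 1.
LHS = √(x+y) ≈ 1.7321
RHS = √x + √y ≈ 2.4142
Since 1.7321 ≠ 2.4142, the equation fails at this point, so it cannot hold for all real values of x and y for which both sides are defined.
Squaring the right side gives x + 2√(xy) + y, not x + y.

Conclusion: No, this is NOT an identity.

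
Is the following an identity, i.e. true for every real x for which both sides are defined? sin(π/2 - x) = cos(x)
Claim: sin(π/2 - x) = cos(x).
Reasoning: Use sin(u - v) = sin(u)cos(v) - cos(u)sin(v) with u = π/2, v = x: sin(π/2)cos(x) - cos(π/2)sin(x) = 1·cos(x) - 0·sin(x) = cos(x).
So the two sides agree for every real x for which both sides are defined.

Conclusion: Yes, this is an identity.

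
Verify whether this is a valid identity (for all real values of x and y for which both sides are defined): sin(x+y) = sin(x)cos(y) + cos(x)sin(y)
Yes, this is an identity.

Claim: sin(x+y) = sin(x)cos(y) + cos(x)sin(y).
Reasoning: By Euler's formula e^(i(x+y)) = e^(ix)·e^(iy) = (cos x + i·sin x)(cos y + i·sin y). The imaginary part of the left side is sin(x+y); the imaginary part of the product is sin(x)cos(y) + cos(x)sin(y).
So the two sides agree for all real values of x and y for which both sides are defined.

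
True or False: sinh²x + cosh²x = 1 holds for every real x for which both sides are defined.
Claim: sinh²x + cosh²x = 1.
Test a specific point where both sides are defined: x = 1.
LHS = sinh²x + cosh²x ≈ 3.7622
RHS = 1 ≈ 1.0000
Since 3.7622 ≠ 1.0000, the equation fails at this point, so it cannot hold for every real x for which both sides are defined.
The correct hyperbolic identity is cosh²x - sinh²x = 1 (a difference); the sum sinh²x + cosh²x equals cosh(2x).

Conclusion: False.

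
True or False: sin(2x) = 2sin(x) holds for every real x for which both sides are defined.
Claim: sin(2x) = 2sin(x).
Test a specific point where both sides are defined: x = π/3.
LHS = sin(2x) ≈ 0.8660
RHS = 2sin(x) ≈ 1.7321
Since 0.8660 ≠ 1.7321, the equation fails at this point, so it cannot hold for every real x for which both sides are defined.
The correct double-angle formula is sin(2x) = 2sin(x)cos(x).

Conclusion: False.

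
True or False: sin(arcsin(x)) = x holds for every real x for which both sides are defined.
Claim: sin(arcsin(x)) = x.
Reasoning: For -1 ≤ x ≤ 1 (where arcsin is defined), arcsin(x) is by definition an angle whose sine equals x. Taking the sine of that angle returns x. (Note the other order, arcsin(sin x) = x, is NOT an identity.)
So the two sides agree for every real x for which both sides are defined.

Conclusion: True.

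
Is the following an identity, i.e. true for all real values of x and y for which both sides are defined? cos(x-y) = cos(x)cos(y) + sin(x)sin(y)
Yes, this is an identity.

Claim: cos(x-y) = cos(x)cos(y) + sin(x)sin(y).
Reasoning: Replace y by -y in cos(x+y) = cos(x)cos(y) - sin(x)sin(y) and use cos(-y) = cos(y), sin(-y) = -sin(y): cos(x-y) = cos(x)cos(y) + sin(x)sin(y).
So the two sides agree for all real values of x and y for which both sides are defined.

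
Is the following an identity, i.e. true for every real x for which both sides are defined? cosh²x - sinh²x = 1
Yes, this is an identity.

Claim: cosh²x - sinh²x = 1.
Reasoning: With cosh(x) = (e^x + e^-x)/2 and sinh(x) = (e^x - e^-x)/2: cosh²x = (e^(2x) + 2 + e^(-2x))/4 and sinh²x = (e^(2x) - 2 + e^(-2x))/4. Subtracting leaves 4/4 = 1.
So the two sides agree for every real x for which both sides are defined.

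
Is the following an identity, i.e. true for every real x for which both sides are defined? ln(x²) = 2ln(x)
Claim: ln(x²) = 2ln(x).
Reasoning: The right side requires x > 0. For x > 0, x² = (e^(ln x))² = e^(2ln x), so ln(x²) = 2ln(x). (For x < 0 the right side is undefined, so those values are outside the claim.)
So the two sides agree for every real x for which both sides are defined.

Conclusion: Yes, this is an identity.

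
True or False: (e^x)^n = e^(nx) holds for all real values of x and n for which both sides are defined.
True.

Claim: (e^x)^n = e^(nx).
Reasoning: e^x is a positive real number, and for a positive base B and real exponent n, B^n = e^(n·ln B). With B = e^x, ln B = x, so (e^x)^n = e^(n·x).
So the two sides agree for all real values of x and n for which both sides are defined.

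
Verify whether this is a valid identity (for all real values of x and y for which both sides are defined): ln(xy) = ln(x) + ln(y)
Claim: ln(xy) = ln(x) + ln(y).
Reasoning: Both sides are simultaneously defined only when x, y > 0. Write x = e^p, y = e^q (p = ln x, q = ln y). Then xy = e^p · e^q = e^(p+q), so ln(xy) = p + q = ln(x) + ln(y).
So the two sides agree for all real values of x and y for which both sides are defined.

Conclusion: Yes, this is an identity.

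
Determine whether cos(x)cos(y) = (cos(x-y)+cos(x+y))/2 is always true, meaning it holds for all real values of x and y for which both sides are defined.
Claim: cos(x)cos(y) = (cos(x-y)+cos(x+y))/2.
Reasoning: cos(x-y) = cos(x)cos(y) + sin(x)sin(y) and cos(x+y) = cos(x)cos(y) - sin(x)sin(y). Adding, cos(x-y) + cos(x+y) = 2cos(x)cos(y); divide by 2.
So the two sides agree for all real values of x and y for which both sides are defined.

Conclusion: Yes, this is an identity.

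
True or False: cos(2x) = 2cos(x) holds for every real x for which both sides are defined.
False.

Claim: cos(2x) = 2cos(x).
Test a specific point where both sides are defined: x = 3π/4.
LHS = cos(2x) ≈ 0.0000
RHS = 2cos(x) ≈ -1.4142
Since 0.0000 ≠ -1.4142, the equation fails at this point, so it cannot hold for every real x for which both sides are defined.
The correct double-angle formula is cos(2x) = cos²x - sin²x.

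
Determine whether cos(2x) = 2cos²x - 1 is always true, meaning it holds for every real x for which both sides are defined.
Claim: cos(2x) = 2cos²x - 1.
Reasoning: cos(2x) = cos²x - sin²x. Replace sin²x by 1 - cos²x: cos²x - (1 - cos²x) = 2cos²x - 1.
So the two sides agree for every real x for which both sides are defined.

Conclusion: Yes, this is an identity.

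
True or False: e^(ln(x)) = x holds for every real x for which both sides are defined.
Claim: e^(ln(x)) = x.
Reasoning: For x > 0, ln(x) is by definition the exponent p such that e^p = x. Raising e to that exponent therefore returns x: e^(ln x) = x.
So the two sides agree for every real x for which both sides are defined.

Conclusion: True.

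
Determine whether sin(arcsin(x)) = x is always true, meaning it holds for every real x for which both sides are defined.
Claim: sin(arcsin(x)) = x.
Reasoning: For -1 ≤ x ≤ 1 (where arcsin is defined), arcsin(x) is by definition an angle whose sine equals x. Taking the sine of that angle returns x. (Note the other order, arcsin(sin x) = x, is NOT an identity.)
So the two sides agree for every real x for which both sides are defined.

Conclusion: Yes, this is an identity.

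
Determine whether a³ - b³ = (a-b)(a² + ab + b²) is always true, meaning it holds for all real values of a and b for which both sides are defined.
Yes, this is an identity.

Claim: a³ - b³ = (a-b)(a² + ab + b²).
Reasoning: Expand the right side: (a-b)(a² + ab + b²) = a³ + a²b + ab² - a²b - ab² - b³ = a³ - b³ (the middle terms cancel in pairs).
So the two sides agree for all real values of a and b for which both sides are defined.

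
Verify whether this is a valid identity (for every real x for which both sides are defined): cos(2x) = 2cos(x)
No, this is NOT an identity.

Claim: cos(2x) = 2cos(x).
Test a specific point where both sides are defined: x = π/6.
LHS = cos(2x) ≈ 0.5000
RHS = 2cos(x) ≈ 1.7321
Since 0.5000 ≠ 1.7321, the equation fails at this point, so it cannot hold for every real x for which both sides are defined.
The correct double-angle formula is cos(2x) = cos²x - sin²x.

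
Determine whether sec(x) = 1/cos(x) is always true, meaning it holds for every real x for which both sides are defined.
Yes, this is an identity.

Claim: sec(x) = 1/cos(x).
Reasoning: sec(x) is by definition the reciprocal of cos(x), wherever cos(x) ≠ 0.
So the two sides agree for every real x for which both sides are defined.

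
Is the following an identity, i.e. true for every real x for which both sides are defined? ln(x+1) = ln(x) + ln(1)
No, this is NOT an identity.

Claim: ln(x+1) = ln(x) + ln(1).
Test a specific point where both sides are defined: x = 3/2.
LHS = ln(x+1) ≈ 0.9163
RHS = ln(x) + ln(1) ≈ 0.4055
Since 0.9163 ≠ 0.4055, the equation fails at this point, so it cannot hold for every real x for which both sides are defined.
ln(1) = 0, so the right side is just ln(x), which differs from ln(x+1).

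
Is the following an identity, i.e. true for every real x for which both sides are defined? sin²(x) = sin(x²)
No, this is NOT an identity.

Claim: sin²(x) = sin(x²).
Test a specific point where both sides are defined: x = -π/4.
LHS = sin²(x) ≈ 0.5000
RHS = sin(x²) ≈ 0.5785
Since 0.5000 ≠ 0.5785, the equation fails at this point, so it cannot hold for every real x for which both sides are defined.
sin²(x) means (sin x)², squaring the output; sin(x²) squares the input. These are different functions.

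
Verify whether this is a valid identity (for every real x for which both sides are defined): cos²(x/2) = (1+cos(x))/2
Yes, this is an identity.

Claim: cos²(x/2) = (1+cos(x))/2.
Reasoning: Use cos(2θ) = 2cos²θ - 1 with θ = x/2: cos(x) = 2cos²(x/2) - 1. Solving for cos²(x/2) gives (1 + cos(x))/2.
So the two sides agree for every real x for which both sides are defined.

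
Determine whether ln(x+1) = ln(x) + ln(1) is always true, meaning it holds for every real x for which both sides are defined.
Claim: ln(x+1) = ln(x) + ln(1).
Test a specific point where both sides are defined: x = 1/2.
LHS = ln(x+1) ≈ 0.4055
RHS = ln(x) + ln(1) ≈ -0.6931
Since 0.4055 ≠ -0.6931, the equation fails at this point, so it cannot hold for every real x for which both sides are defined.
ln(1) = 0, so the right side is just ln(x), which differs from ln(x+1).

Conclusion: No, this is NOT an identity.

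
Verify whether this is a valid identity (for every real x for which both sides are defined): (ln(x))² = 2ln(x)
No, this is NOT an identity.

Claim: (ln(x))² = 2ln(x).
Test a specific point where both sides are defined: x = 4.
LHS = (ln(x))² ≈ 1.9218
RHS = 2ln(x) ≈ 2.7726
Since 1.9218 ≠ 2.7726, the equation fails at this point, so it cannot hold for every real x for which both sides are defined.
2ln(x) equals ln(x²), which is not the same as (ln x)².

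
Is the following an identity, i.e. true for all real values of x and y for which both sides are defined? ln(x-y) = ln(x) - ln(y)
No, this is NOT an identity.

Claim: ln(x-y) = ln(x) - ln(y).
Test a specific point where both sides are defined: x = 5, y = 3/2.
LHS = ln(x-y) ≈ 1.2528
RHS = ln(x) - ln(y) ≈ 1.2040
Since 1.2528 ≠ 1.2040, the equation fails at this point, so it cannot hold for all real values of x and y for which both sides are defined.
ln(x) - ln(y) = ln(x/y), not ln(x-y).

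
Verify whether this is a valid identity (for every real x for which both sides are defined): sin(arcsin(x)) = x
Claim: sin(arcsin(x)) = x.
Reasoning: For -1 ≤ x ≤ 1 (where arcsin is defined), arcsin(x) is by definition an angle whose sine equals x. Taking the sine of that angle returns x. (Note the other order, arcsin(sin x) = x, is NOT an identity.)
So the two sides agree for every real x for which both sides are defined.

Conclusion: Yes, this is an identity.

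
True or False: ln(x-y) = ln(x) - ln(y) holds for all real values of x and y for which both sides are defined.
Claim: ln(x-y) = ln(x) - ln(y).
Test a specific point where both sides are defined: x = 3, y = 1.
LHS = ln(x-y) ≈ 0.6931
RHS = ln(x) - ln(y) ≈ 1.0986
Since 0.6931 ≠ 1.0986, the equation fails at this point, so it cannot hold for all real values of x and y for which both sides are defined.
ln(x) - ln(y) = ln(x/y), not ln(x-y).

Conclusion: False.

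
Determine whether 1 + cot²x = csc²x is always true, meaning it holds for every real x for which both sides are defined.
Yes, this is an identity.

Claim: 1 + cot²x = csc²x.
Reasoning: Start from sin²x + cos²x = 1 and divide every term by sin²x (allowed wherever cot x and csc x are defined): 1 + cot²x = 1/sin²x = csc²x.
So the two sides agree for every real x for which both sides are defined.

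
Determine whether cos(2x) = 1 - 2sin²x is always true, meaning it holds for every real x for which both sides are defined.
Yes, this is an identity.

Claim: cos(2x) = 1 - 2sin²x.
Reasoning: cos(2x) = cos²x - sin²x. Replace cos²x by 1 - sin²x: (1 - sin²x) - sin²x = 1 - 2sin²x.
So the two sides agree for every real x for which both sides are defined.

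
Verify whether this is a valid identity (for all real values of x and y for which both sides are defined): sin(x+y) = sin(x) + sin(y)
Claim: sin(x+y) = sin(x) + sin(y).
Test a specific point where both sides are defined: x = -π/2, y = π/4.
LHS = sin(x+y) ≈ -0.7071
RHS = sin(x) + sin(y) ≈ -0.2929
Since -0.7071 ≠ -0.2929, the equation fails at this point, so it cannot hold for all real values of x and y for which both sides are defined.
The correct expansion is sin(x+y) = sin(x)cos(y) + cos(x)sin(y); sine is not additive.

Conclusion: No, this is NOT an identity.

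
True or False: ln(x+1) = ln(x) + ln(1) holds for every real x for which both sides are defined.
False.

Claim: ln(x+1) = ln(x) + ln(1).
Test a specific point where both sides are defined: x = 5.
LHS = ln(x+1) ≈ 1.7918
RHS = ln(x) + ln(1) ≈ 1.6094
Since 1.7918 ≠ 1.6094, the equation fails at this point, so it cannot hold for every real x for which both sides are defined.
ln(1) = 0, so the right side is just ln(x), which differs from ln(x+1).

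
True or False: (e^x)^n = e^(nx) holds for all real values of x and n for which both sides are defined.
True.

Claim: (e^x)^n = e^(nx).
Reasoning: e^x is a positive real number, and for a positive base B and real exponent n, B^n = e^(n·ln B). With B = e^x, ln B = x, so (e^x)^n = e^(n·x).
So the two sides agree for all real values of x and n for which both sides are defined.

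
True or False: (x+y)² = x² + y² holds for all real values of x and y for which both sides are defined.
False.

Claim: (x+y)² = x² + y².
Test a specific point where both sides are defined: x = 5, y = 5.
LHS = (x+y)² ≈ 100.0000
RHS = x² + y² ≈ 50.0000
Since 100.0000 ≠ 50.0000, the equation fails at this point, so it cannot hold for all real values of x and y for which both sides are defined.
The correct expansion is (x+y)² = x² + 2xy + y²; the cross term 2xy is missing.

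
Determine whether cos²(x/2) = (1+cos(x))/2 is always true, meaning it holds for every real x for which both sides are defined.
Claim: cos²(x/2) = (1+cos(x))/2.
Reasoning: Use cos(2θ) = 2cos²θ - 1 with θ = x/2: cos(x) = 2cos²(x/2) - 1. Solving for cos²(x/2) gives (1 + cos(x))/2.
So the two sides agree for every real x for which both sides are defined.

Conclusion: Yes, this is an identity.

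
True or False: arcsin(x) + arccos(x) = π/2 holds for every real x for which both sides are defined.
Claim: arcsin(x) + arccos(x) = π/2.
Reasoning: Both sides are defined for -1 ≤ x ≤ 1. Let θ = arcsin(x), so sin θ = x and θ ∈ [-π/2, π/2]. Then cos(π/2 - θ) = sin θ = x and π/2 - θ ∈ [0, π], which is exactly the range of arccos, so arccos(x) = π/2 - θ. Adding: arcsin(x) + arccos(x) = θ + (π/2 - θ) = π/2.
So the two sides agree for every real x for which both sides are defined.

Conclusion: True.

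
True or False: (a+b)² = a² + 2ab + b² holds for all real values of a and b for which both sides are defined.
Claim: (a+b)² = a² + 2ab + b².
Reasoning: Expand: (a+b)² = (a+b)(a+b) = a·a + a·b + b·a + b·b = a² + 2ab + b².
So the two sides agree for all real values of a and b for which both sides are defined.

Conclusion: True.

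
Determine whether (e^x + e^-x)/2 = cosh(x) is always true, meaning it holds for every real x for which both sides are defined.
Claim: (e^x + e^-x)/2 = cosh(x).
Reasoning: This is exactly the definition of the hyperbolic cosine: cosh(x) := (e^x + e^-x)/2.
So the two sides agree for every real x for which both sides are defined.

Conclusion: Yes, this is an identity.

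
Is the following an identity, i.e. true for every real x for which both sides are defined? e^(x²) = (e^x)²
No, this is NOT an identity.

Claim: e^(x²) = (e^x)².
Test a specific point where both sides are defined: x = 3/2.
LHS = e^(x²) ≈ 9.4877
RHS = (e^x)² ≈ 20.0855
Since 9.4877 ≠ 20.0855, the equation fails at this point, so it cannot hold for every real x for which both sides are defined.
(e^x)² = e^(2x), and 2x ≠ x² in general.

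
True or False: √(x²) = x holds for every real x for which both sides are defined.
False.

Claim: √(x²) = x.
Test a specific point where both sides are defined: x = -2.
LHS = √(x²) ≈ 2.0000
RHS = x ≈ -2.0000
Since 2.0000 ≠ -2.0000, the equation fails at this point, so it cannot hold for every real x for which both sides are defined.
√(x²) = |x|, which differs from x whenever x < 0 (both sides are defined for every real x).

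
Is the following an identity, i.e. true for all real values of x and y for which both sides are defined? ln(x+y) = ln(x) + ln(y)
Claim: ln(x+y) = ln(x) + ln(y).
Test a specific point where both sides are defined: x = 1, y = 3.
LHS = ln(x+y) ≈ 1.3863
RHS = ln(x) + ln(y) ≈ 1.0986
Since 1.3863 ≠ 1.0986, the equation fails at this point, so it cannot hold for all real values of x and y for which both sides are defined.
ln(x) + ln(y) = ln(xy), not ln(x+y).

Conclusion: No, this is NOT an identity.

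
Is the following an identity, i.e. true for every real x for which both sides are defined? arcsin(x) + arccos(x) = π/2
Yes, this is an identity.

Claim: arcsin(x) + arccos(x) = π/2.
Reasoning: Both sides are defined for -1 ≤ x ≤ 1. Let θ = arcsin(x), so sin θ = x and θ ∈ [-π/2, π/2]. Then cos(π/2 - θ) = sin θ = x and π/2 - θ ∈ [0, π], which is exactly the range of arccos, so arccos(x) = π/2 - θ. Adding: arcsin(x) + arccos(x) = θ + (π/2 - θ) = π/2.
So the two sides agree for every real x for which both sides are defined.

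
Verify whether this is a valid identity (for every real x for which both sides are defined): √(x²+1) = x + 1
Claim: √(x²+1) = x + 1.
Test a specific point where both sides are defined: x = -2.
LHS = √(x²+1) ≈ 2.2361
RHS = x + 1 ≈ -1.0000
Since 2.2361 ≠ -1.0000, the equation fails at this point, so it cannot hold for every real x for which both sides are defined.
(x+1)² = x² + 2x + 1 ≠ x² + 1 unless x = 0.

Conclusion: No, this is NOT an identity.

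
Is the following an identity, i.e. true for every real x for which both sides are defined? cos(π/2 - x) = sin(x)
Claim: cos(π/2 - x) = sin(x).
Reasoning: Use cos(u - v) = cos(u)cos(v) + sin(u)sin(v) with u = π/2, v = x: cos(π/2)cos(x) + sin(π/2)sin(x) = 0·cos(x) + 1·sin(x) = sin(x).
So the two sides agree for every real x for which both sides are defined.

Conclusion: Yes, this is an identity.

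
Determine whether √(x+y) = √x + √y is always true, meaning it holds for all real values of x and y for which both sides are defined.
No, this is NOT an identity.

Claim: √(x+y) = √x + √y.
Test a specific point where both sides are defined: x = 5, y = 2.
LHS = √(x+y) ≈ 2.6458
RHS = √x + √y ≈ 3.6503
Since 2.6458 ≠ 3.6503, the equation fails at this point, so it cannot hold for all real values of x and y for which both sides are defined.
Squaring the right side gives x + 2√(xy) + y, not x + y.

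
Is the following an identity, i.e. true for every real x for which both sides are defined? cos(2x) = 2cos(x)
No, this is NOT an identity.

Claim: cos(2x) = 2cos(x).
Test a specific point where both sides are defined: x = π/4.
LHS = cos(2x) ≈ 0.0000
RHS = 2cos(x) ≈ 1.4142
Since 0.0000 ≠ 1.4142, the equation fails at this point, so it cannot hold for every real x for which both sides are defined.
The correct double-angle formula is cos(2x) = cos²x - sin²x.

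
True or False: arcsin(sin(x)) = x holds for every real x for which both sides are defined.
False.

Claim: arcsin(sin(x)) = x.
Test a specific point where both sides are defined: x = 2π/3.
LHS = arcsin(sin(x)) ≈ 1.0472
RHS = x ≈ 2.0944
Since 1.0472 ≠ 2.0944, the equation fails at this point, so it cannot hold for every real x for which both sides are defined.
arcsin only returns values in [-π/2, π/2], so arcsin(sin(x)) = x holds only for x in that interval, not for all real x.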